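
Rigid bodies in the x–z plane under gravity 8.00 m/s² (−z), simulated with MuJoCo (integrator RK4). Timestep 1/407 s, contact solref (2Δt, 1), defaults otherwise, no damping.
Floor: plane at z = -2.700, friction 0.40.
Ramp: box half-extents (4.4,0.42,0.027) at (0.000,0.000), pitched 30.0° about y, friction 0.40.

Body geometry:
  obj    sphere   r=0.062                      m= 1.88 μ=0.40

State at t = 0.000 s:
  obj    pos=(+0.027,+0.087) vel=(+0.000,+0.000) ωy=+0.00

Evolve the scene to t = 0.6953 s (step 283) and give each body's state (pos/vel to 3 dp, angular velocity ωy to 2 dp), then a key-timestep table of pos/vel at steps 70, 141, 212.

State at t = 0.6953 s:
  obj    pos=(+0.625,-0.258) vel=(+1.721,-0.993) ωy=+32.04

Key-timestep trajectory:
   step    t(s)  obj.x    obj.z    obj.vx   obj.vz 
     70  0.1720   +0.064  +0.066  +0.426  -0.246
    141  0.3464   +0.176  +0.001  +0.857  -0.495
    212  0.5209   +0.363  -0.107  +1.289  -0.744


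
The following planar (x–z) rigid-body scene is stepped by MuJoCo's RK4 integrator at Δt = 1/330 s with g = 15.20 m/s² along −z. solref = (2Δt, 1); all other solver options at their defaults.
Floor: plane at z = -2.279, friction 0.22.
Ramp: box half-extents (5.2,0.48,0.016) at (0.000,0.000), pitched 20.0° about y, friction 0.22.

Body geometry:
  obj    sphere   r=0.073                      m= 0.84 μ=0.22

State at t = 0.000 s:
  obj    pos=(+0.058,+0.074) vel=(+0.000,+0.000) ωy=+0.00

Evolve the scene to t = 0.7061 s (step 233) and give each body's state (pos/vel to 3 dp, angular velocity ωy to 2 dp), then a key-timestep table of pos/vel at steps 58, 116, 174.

State at t = 0.7061 s:
  obj    pos=(+0.928,-0.243) vel=(+2.464,-0.897) ωy=+35.91

Key-timestep trajectory:
   step    t(s)  obj.x    obj.z    obj.vx   obj.vz 
     58  0.1758   +0.112  +0.054  +0.613  -0.223
    116  0.3515   +0.274  -0.005  +1.227  -0.446
    174  0.5273   +0.543  -0.103  +1.840  -0.670


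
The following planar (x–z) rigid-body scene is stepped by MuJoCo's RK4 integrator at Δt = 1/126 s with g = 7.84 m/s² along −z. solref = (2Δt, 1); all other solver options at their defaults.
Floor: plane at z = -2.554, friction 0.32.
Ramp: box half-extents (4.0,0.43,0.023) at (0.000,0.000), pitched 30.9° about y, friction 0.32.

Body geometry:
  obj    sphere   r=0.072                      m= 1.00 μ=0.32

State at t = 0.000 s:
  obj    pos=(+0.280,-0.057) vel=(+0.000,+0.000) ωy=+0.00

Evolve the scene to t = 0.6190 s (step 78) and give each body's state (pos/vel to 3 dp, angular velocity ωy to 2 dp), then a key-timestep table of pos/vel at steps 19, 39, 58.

State at t = 0.6190 s:
  obj    pos=(+0.753,-0.340) vel=(+1.528,-0.914) ωy=+24.71

Key-timestep trajectory:
   step    t(s)  obj.x    obj.z    obj.vx   obj.vz 
     19  0.1508   +0.308  -0.074  +0.372  -0.223
     39  0.3095   +0.398  -0.128  +0.764  -0.457
     58  0.4603   +0.542  -0.213  +1.136  -0.680


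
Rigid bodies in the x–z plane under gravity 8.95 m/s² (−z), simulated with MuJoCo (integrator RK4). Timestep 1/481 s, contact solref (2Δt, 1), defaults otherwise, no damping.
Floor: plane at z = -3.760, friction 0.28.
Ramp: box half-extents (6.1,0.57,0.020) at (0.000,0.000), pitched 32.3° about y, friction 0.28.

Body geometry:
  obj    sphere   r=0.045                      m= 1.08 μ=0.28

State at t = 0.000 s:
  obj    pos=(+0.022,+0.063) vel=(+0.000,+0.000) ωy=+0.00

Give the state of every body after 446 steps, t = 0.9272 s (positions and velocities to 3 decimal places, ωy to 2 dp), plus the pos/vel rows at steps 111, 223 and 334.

State at t = 0.9272 s:
  obj    pos=(+1.263,-0.722) vel=(+2.677,-1.693) ωy=+70.38

Key-timestep trajectory:
   step    t(s)  obj.x    obj.z    obj.vx   obj.vz 
    111  0.2308   +0.099  +0.014  +0.666  -0.421
    223  0.4636   +0.332  -0.133  +1.339  -0.846
    334  0.6944   +0.718  -0.377  +2.005  -1.268


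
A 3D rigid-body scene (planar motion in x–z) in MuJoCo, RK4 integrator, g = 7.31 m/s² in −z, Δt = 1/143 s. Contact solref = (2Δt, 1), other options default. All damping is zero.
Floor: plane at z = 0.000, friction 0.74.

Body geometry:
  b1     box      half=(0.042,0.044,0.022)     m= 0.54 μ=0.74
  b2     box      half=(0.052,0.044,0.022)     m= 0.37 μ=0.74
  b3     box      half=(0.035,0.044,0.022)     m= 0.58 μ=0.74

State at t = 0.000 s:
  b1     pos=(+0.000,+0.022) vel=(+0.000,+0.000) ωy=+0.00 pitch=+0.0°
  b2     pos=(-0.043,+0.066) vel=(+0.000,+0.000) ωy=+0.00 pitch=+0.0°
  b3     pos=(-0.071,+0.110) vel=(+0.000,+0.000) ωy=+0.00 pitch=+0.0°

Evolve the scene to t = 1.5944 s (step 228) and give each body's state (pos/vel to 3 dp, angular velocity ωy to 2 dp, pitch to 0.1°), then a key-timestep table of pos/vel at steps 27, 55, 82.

State at t = 1.5944 s:
  b1     pos=(+0.000,+0.022) vel=(+0.000,+0.000) ωy=+0.00 pitch=+0.0°
  b2     pos=(-0.139,+0.050) vel=(+0.000,+0.000) ωy=-0.01 pitch=-139.5°
  b3     pos=(-0.200,+0.022) vel=(+0.000,+0.000) ωy=+0.00 pitch=+180.0°

Key-timestep trajectory:
   step    t(s)  b1.x    b1.z    b1.vx   b1.vz   b2.x    b2.z    b2.vx   b2.vz   b3.x    b3.z    b3.vx   b3.vz 
     27  0.1888   +0.000  +0.022  +0.000  +0.000   -0.057  +0.060  -0.156  -0.135   -0.108  +0.074  -0.327  -0.586
     55  0.3846   +0.000  +0.022  +0.000  +0.000   -0.098  +0.053  -0.174  +0.087   -0.164  +0.041  -0.179  +0.003
     82  0.5734   +0.000  +0.022  +0.000  +0.000   -0.121  +0.056  -0.127  -0.016   -0.200  +0.021  +0.021  +0.037


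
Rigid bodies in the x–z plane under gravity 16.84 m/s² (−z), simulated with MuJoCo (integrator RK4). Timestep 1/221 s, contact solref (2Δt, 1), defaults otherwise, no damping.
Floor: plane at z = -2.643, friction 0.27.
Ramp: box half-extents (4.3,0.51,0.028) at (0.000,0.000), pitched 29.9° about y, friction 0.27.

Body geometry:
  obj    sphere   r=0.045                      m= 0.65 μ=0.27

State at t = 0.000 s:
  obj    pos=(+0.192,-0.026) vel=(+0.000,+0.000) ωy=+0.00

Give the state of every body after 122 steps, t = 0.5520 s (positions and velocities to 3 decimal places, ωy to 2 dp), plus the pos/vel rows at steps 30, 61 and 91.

State at t = 0.5520 s:
  obj    pos=(+0.984,-0.482) vel=(+2.870,-1.650) ωy=+73.53

Key-timestep trajectory:
   step    t(s)  obj.x    obj.z    obj.vx   obj.vz 
     30  0.1357   +0.240  -0.054  +0.706  -0.406
     61  0.2760   +0.390  -0.140  +1.435  -0.825
     91  0.4118   +0.633  -0.280  +2.141  -1.231


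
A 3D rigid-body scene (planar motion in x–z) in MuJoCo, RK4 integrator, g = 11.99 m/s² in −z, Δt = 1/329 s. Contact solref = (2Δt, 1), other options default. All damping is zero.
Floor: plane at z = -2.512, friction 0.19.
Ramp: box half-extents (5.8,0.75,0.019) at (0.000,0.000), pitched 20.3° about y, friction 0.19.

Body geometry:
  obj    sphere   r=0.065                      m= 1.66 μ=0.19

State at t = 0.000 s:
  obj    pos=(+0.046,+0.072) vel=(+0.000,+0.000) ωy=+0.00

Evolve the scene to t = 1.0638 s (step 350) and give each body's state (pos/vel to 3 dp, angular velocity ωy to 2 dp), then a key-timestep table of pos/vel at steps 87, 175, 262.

State at t = 1.0638 s:
  obj    pos=(+1.623,-0.511) vel=(+2.965,-1.097) ωy=+48.62

Key-timestep trajectory:
   step    t(s)  obj.x    obj.z    obj.vx   obj.vz 
     87  0.2644   +0.144  +0.036  +0.737  -0.273
    175  0.5319   +0.440  -0.073  +1.482  -0.548
    262  0.7964   +0.930  -0.254  +2.219  -0.821


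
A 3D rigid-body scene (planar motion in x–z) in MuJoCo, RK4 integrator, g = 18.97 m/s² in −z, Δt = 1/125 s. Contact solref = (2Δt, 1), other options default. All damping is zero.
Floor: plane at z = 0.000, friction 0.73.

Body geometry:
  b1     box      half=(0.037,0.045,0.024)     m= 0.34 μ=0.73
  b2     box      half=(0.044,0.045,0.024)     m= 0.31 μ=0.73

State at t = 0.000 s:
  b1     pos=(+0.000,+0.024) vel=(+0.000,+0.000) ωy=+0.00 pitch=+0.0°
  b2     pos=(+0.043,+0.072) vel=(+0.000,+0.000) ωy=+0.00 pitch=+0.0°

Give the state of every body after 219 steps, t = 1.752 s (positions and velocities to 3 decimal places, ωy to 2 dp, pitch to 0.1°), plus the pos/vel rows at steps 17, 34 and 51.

State at t = 1.752 s:
  b1     pos=(+0.000,+0.024) vel=(+0.000,+0.000) ωy=+0.00 pitch=+0.0°
  b2     pos=(+0.154,+0.024) vel=(+0.000,+0.000) ωy=+0.00 pitch=+180.0°

Key-timestep trajectory:
   step    t(s)  b1.x    b1.z    b1.vx   b1.vz   b2.x    b2.z    b2.vx   b2.vz 
     17  0.1360   +0.000  +0.024  +0.000  +0.001   +0.063  +0.052  +0.269  -0.661
     34  0.2720   +0.000  +0.024  +0.000  +0.000   +0.108  +0.050  +0.197  +0.003
     51  0.4080   +0.000  +0.024  +0.000  +0.000   +0.155  +0.022  +0.207  -0.269


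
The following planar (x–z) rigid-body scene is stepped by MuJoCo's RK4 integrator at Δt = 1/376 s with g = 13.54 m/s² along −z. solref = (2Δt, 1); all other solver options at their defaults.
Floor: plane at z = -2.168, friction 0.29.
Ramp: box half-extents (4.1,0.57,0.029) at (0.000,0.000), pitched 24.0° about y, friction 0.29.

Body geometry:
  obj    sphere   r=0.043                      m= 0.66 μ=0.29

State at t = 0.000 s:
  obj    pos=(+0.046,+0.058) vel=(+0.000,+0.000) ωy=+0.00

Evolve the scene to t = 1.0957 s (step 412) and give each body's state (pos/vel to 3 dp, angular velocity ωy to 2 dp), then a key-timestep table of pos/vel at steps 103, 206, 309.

State at t = 1.0957 s:
  obj    pos=(+2.204,-0.902) vel=(+3.938,-1.753) ωy=+100.23

Key-timestep trajectory:
   step    t(s)  obj.x    obj.z    obj.vx   obj.vz 
    103  0.2739   +0.181  -0.002  +0.985  -0.438
    206  0.5479   +0.586  -0.182  +1.969  -0.877
    309  0.8218   +1.260  -0.482  +2.953  -1.315


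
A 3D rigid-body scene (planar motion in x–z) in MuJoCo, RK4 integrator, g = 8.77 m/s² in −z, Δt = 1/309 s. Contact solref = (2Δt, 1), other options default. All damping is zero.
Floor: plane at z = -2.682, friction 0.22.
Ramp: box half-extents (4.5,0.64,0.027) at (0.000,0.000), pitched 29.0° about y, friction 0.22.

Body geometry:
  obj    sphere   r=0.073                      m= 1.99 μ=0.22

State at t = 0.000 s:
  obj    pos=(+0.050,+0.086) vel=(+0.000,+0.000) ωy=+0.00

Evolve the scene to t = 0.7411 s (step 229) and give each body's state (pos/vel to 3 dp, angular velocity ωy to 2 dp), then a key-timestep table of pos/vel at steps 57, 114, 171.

State at t = 0.7411 s:
  obj    pos=(+0.780,-0.318) vel=(+1.969,-1.091) ωy=+30.82

Key-timestep trajectory:
   step    t(s)  obj.x    obj.z    obj.vx   obj.vz 
     57  0.1845   +0.095  +0.061  +0.490  -0.272
    114  0.3689   +0.231  -0.014  +0.980  -0.543
    171  0.5534   +0.457  -0.139  +1.470  -0.815


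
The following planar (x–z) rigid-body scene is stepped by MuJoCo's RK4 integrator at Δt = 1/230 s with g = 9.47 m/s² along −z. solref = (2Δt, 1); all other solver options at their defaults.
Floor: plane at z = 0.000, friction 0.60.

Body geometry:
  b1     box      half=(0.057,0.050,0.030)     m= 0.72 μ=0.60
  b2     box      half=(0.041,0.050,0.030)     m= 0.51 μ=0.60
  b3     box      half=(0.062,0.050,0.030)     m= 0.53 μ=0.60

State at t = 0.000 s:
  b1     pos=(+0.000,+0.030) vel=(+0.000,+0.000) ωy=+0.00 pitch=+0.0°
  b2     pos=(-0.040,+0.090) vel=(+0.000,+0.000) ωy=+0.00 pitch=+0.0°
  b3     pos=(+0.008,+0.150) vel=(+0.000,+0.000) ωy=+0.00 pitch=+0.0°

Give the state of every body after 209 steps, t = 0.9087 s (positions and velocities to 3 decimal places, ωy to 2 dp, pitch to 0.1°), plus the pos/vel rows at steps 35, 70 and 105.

State at t = 0.9087 s:
  b1     pos=(+0.000,+0.030) vel=(+0.000,+0.000) ωy=+0.00 pitch=+0.0°
  b2     pos=(-0.040,+0.090) vel=(+0.000,+0.000) ωy=+0.00 pitch=+0.0°
  b3     pos=(+0.149,+0.030) vel=(+0.000,+0.000) ωy=+0.00 pitch=+180.0°

Key-timestep trajectory:
   step    t(s)  b1.x    b1.z    b1.vx   b1.vz   b2.x    b2.z    b2.vx   b2.vz   b3.x    b3.z    b3.vx   b3.vz 
     35  0.1522   +0.000  +0.030  +0.000  +0.000   -0.040  +0.090  +0.000  +0.000   +0.018  +0.145  +0.152  -0.098
     70  0.3043   +0.000  +0.030  +0.000  +0.000   -0.040  +0.090  +0.000  +0.000   +0.052  +0.128  +0.280  -0.048
    105  0.4565   +0.000  +0.030  +0.000  +0.000   -0.040  +0.090  +0.000  +0.000   +0.111  +0.094  +0.453  -0.619


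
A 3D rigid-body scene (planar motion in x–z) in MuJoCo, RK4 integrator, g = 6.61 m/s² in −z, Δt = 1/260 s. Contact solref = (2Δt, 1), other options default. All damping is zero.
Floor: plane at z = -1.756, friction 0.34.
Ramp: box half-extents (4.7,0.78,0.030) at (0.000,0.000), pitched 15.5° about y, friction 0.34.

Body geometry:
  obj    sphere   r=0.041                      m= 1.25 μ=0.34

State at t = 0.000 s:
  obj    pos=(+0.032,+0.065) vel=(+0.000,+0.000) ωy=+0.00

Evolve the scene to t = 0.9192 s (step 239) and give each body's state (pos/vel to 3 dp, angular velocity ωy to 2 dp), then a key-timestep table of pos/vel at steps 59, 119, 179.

State at t = 0.9192 s:
  obj    pos=(+0.546,-0.078) vel=(+1.118,-0.310) ωy=+28.28

Key-timestep trajectory:
   step    t(s)  obj.x    obj.z    obj.vx   obj.vz 
     59  0.2269   +0.063  +0.056  +0.276  -0.077
    119  0.4577   +0.159  +0.029  +0.557  -0.154
    179  0.6885   +0.320  -0.015  +0.837  -0.232


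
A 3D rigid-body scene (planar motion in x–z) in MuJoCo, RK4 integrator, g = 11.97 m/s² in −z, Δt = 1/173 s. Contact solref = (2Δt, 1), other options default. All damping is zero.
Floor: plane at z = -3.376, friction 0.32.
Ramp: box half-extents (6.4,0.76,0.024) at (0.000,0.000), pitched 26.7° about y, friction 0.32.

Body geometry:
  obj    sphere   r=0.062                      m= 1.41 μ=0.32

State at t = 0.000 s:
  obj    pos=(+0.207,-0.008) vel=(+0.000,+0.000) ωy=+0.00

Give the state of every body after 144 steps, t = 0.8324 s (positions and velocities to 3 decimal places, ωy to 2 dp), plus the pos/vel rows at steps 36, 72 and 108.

State at t = 0.8324 s:
  obj    pos=(+1.396,-0.606) vel=(+2.857,-1.437) ωy=+51.57

Key-timestep trajectory:
   step    t(s)  obj.x    obj.z    obj.vx   obj.vz 
     36  0.2081   +0.281  -0.045  +0.714  -0.359
     72  0.4162   +0.504  -0.157  +1.429  -0.718
    108  0.6243   +0.876  -0.344  +2.143  -1.078


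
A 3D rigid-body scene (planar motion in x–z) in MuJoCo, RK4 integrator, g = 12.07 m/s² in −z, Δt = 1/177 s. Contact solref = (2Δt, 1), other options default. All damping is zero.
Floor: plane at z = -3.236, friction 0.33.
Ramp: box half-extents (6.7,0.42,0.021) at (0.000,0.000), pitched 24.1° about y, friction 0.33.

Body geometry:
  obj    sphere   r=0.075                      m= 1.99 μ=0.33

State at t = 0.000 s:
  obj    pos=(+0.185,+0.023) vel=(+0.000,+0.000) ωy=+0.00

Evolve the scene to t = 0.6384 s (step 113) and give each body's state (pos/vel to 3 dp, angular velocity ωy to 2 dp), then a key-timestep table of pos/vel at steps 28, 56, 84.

State at t = 0.6384 s:
  obj    pos=(+0.840,-0.271) vel=(+2.052,-0.918) ωy=+29.96

Key-timestep trajectory:
   step    t(s)  obj.x    obj.z    obj.vx   obj.vz 
     28  0.1582   +0.225  +0.004  +0.508  -0.227
     56  0.3164   +0.346  -0.050  +1.017  -0.455
     84  0.4746   +0.547  -0.139  +1.525  -0.682


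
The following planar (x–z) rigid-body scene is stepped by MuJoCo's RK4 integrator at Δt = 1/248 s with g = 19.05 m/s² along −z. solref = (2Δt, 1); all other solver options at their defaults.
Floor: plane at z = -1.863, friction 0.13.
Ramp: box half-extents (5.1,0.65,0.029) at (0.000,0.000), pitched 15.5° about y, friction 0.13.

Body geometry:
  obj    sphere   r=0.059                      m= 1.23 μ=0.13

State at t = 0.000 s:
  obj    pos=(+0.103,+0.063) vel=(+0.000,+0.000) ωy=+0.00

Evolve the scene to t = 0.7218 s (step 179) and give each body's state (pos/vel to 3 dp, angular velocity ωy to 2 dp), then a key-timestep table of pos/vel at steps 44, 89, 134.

State at t = 0.7218 s:
  obj    pos=(+1.016,-0.190) vel=(+2.529,-0.701) ωy=+44.47

Key-timestep trajectory:
   step    t(s)  obj.x    obj.z    obj.vx   obj.vz 
     44  0.1774   +0.158  +0.047  +0.622  -0.172
     89  0.3589   +0.329  +0.000  +1.258  -0.349
    134  0.5403   +0.615  -0.079  +1.894  -0.525


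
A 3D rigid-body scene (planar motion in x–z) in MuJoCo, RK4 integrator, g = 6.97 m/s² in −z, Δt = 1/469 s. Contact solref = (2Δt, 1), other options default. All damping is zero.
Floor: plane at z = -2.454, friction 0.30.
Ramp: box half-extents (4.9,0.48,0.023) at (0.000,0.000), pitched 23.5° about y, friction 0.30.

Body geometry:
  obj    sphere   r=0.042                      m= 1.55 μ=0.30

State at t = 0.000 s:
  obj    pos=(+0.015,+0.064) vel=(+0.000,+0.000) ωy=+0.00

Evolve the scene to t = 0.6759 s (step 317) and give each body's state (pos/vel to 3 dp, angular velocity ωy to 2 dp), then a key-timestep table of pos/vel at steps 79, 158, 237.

State at t = 0.6759 s:
  obj    pos=(+0.431,-0.117) vel=(+1.231,-0.535) ωy=+31.94

Key-timestep trajectory:
   step    t(s)  obj.x    obj.z    obj.vx   obj.vz 
     79  0.1684   +0.041  +0.053  +0.307  -0.133
    158  0.3369   +0.118  +0.019  +0.613  -0.267
    237  0.5053   +0.248  -0.037  +0.920  -0.400


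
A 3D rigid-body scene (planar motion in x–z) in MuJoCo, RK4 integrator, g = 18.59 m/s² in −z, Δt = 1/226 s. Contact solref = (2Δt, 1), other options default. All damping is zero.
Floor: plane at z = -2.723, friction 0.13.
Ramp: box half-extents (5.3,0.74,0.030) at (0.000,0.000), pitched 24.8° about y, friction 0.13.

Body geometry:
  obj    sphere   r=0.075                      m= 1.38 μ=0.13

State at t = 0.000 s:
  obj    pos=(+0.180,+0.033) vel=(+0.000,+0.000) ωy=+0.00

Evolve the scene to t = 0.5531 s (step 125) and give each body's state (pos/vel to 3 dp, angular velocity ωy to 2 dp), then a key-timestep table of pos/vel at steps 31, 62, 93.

State at t = 0.5531 s:
  obj    pos=(+0.959,-0.328) vel=(+2.816,-1.303) ωy=+40.32

Key-timestep trajectory:
   step    t(s)  obj.x    obj.z    obj.vx   obj.vz 
     31  0.1372   +0.228  +0.010  +0.699  -0.328
     62  0.2743   +0.372  -0.056  +1.400  -0.640
     93  0.4115   +0.612  -0.167  +2.099  -0.960


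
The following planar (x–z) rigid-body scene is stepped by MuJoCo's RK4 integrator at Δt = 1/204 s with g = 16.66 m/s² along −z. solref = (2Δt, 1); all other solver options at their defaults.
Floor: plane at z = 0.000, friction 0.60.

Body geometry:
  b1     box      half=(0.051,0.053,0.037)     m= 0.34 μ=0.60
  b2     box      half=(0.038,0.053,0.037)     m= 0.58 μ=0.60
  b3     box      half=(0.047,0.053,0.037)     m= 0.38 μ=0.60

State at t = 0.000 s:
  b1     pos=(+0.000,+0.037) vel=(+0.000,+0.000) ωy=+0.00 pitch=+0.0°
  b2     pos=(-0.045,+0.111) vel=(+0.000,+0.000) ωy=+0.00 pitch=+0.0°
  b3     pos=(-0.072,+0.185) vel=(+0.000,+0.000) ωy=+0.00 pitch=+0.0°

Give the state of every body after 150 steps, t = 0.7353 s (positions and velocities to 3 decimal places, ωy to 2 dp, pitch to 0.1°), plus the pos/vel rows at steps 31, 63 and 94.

State at t = 0.7353 s:
  b1     pos=(+0.000,+0.037) vel=(+0.000,+0.000) ωy=+0.00 pitch=+0.0°
  b2     pos=(-0.095,+0.038) vel=(+0.000,+0.000) ωy=+0.00 pitch=-90.0°
  b3     pos=(-0.196,+0.047) vel=(+0.000,+0.000) ωy=+0.00 pitch=-90.0°

Key-timestep trajectory:
   step    t(s)  b1.x    b1.z    b1.vx   b1.vz   b2.x    b2.z    b2.vx   b2.vz   b3.x    b3.z    b3.vx   b3.vz 
     31  0.1520   +0.000  +0.037  +0.001  +0.000   -0.052  +0.111  -0.117  -0.003   -0.092  +0.179  -0.332  -0.126
     63  0.3088   +0.000  +0.037  +0.000  +0.000   -0.095  +0.066  -0.370  -1.117   -0.187  +0.051  -0.789  -1.687
     94  0.4608   +0.000  +0.037  +0.000  +0.000   -0.095  +0.038  +0.001  +0.001   -0.202  +0.051  +0.280  -0.166


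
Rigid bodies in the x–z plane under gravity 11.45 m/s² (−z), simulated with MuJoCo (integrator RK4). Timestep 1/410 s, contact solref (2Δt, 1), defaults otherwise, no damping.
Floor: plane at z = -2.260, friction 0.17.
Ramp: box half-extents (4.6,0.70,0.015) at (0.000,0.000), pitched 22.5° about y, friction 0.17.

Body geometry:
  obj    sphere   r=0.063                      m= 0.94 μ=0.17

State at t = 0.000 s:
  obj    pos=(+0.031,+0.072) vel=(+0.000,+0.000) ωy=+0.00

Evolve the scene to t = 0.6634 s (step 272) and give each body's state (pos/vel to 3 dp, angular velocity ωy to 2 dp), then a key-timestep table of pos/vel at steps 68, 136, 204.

State at t = 0.6634 s:
  obj    pos=(+0.667,-0.192) vel=(+1.918,-0.795) ωy=+32.95

Key-timestep trajectory:
   step    t(s)  obj.x    obj.z    obj.vx   obj.vz 
     68  0.1659   +0.071  +0.055  +0.480  -0.199
    136  0.3317   +0.190  +0.006  +0.959  -0.397
    204  0.4976   +0.389  -0.077  +1.439  -0.596


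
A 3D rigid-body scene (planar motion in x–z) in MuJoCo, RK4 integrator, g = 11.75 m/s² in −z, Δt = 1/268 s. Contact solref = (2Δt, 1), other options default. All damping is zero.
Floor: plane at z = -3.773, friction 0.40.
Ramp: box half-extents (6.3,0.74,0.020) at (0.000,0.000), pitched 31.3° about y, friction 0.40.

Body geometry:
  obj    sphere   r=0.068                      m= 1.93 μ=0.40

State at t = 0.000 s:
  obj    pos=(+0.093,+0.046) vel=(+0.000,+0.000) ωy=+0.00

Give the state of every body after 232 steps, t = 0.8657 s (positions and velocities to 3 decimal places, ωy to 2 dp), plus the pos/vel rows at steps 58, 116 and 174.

State at t = 0.8657 s:
  obj    pos=(+1.489,-0.803) vel=(+3.225,-1.961) ωy=+55.50

Key-timestep trajectory:
   step    t(s)  obj.x    obj.z    obj.vx   obj.vz 
     58  0.2164   +0.180  -0.007  +0.806  -0.490
    116  0.4328   +0.442  -0.166  +1.613  -0.981
    174  0.6493   +0.879  -0.431  +2.419  -1.471


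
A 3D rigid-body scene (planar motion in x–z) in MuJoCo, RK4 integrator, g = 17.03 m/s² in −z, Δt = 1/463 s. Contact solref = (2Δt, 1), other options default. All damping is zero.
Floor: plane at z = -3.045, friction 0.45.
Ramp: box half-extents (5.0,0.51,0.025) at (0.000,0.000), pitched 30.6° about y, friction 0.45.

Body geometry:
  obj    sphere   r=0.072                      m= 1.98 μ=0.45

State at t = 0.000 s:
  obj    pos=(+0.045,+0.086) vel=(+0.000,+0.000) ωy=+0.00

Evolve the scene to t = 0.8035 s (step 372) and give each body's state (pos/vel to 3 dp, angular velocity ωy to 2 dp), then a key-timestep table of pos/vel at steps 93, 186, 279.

State at t = 0.8035 s:
  obj    pos=(+1.765,-0.931) vel=(+4.282,-2.533) ωy=+69.09

Key-timestep trajectory:
   step    t(s)  obj.x    obj.z    obj.vx   obj.vz 
     93  0.2009   +0.153  +0.022  +1.071  -0.633
    186  0.4017   +0.475  -0.168  +2.141  -1.266
    279  0.6026   +1.013  -0.486  +3.212  -1.899


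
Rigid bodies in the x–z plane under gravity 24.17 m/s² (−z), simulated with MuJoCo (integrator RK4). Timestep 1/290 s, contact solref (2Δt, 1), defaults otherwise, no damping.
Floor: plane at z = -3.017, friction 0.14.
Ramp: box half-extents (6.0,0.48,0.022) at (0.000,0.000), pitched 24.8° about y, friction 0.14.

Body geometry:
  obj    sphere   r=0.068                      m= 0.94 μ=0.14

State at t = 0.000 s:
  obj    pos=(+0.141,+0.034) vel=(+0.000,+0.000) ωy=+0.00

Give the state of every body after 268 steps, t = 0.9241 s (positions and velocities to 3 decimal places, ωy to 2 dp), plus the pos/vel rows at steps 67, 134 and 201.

State at t = 0.9241 s:
  obj    pos=(+2.949,-1.263) vel=(+6.076,-2.807) ωy=+98.39

Key-timestep trajectory:
   step    t(s)  obj.x    obj.z    obj.vx   obj.vz 
     67  0.2310   +0.317  -0.047  +1.519  -0.702
    134  0.4621   +0.843  -0.290  +3.038  -1.404
    201  0.6931   +1.720  -0.696  +4.557  -2.106


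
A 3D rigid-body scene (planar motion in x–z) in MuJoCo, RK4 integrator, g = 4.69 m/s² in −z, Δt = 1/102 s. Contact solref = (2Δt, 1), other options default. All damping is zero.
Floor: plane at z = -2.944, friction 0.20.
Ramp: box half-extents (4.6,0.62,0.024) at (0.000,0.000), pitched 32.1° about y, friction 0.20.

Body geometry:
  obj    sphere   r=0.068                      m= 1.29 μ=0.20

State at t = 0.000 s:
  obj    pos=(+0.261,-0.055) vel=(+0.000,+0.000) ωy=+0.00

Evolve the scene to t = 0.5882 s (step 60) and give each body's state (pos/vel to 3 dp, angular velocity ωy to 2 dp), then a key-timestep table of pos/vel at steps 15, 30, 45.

State at t = 0.5882 s:
  obj    pos=(+0.522,-0.219) vel=(+0.887,-0.557) ωy=+15.38

Key-timestep trajectory:
   step    t(s)  obj.x    obj.z    obj.vx   obj.vz 
     15  0.1471   +0.277  -0.065  +0.222  -0.139
     30  0.2941   +0.326  -0.096  +0.444  -0.278
     45  0.4412   +0.408  -0.147  +0.666  -0.418


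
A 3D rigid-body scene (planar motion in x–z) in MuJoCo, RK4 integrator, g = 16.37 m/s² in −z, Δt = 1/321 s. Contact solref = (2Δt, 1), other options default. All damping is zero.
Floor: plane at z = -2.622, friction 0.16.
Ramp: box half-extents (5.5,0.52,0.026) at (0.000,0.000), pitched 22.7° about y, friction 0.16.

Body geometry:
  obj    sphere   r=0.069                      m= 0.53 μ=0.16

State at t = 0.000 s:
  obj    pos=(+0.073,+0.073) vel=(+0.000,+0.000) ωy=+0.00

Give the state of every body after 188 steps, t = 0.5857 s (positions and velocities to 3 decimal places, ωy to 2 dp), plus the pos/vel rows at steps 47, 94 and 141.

State at t = 0.5857 s:
  obj    pos=(+0.787,-0.226) vel=(+2.438,-1.020) ωy=+38.29

Key-timestep trajectory:
   step    t(s)  obj.x    obj.z    obj.vx   obj.vz 
     47  0.1464   +0.118  +0.054  +0.610  -0.255
     94  0.2928   +0.251  -0.002  +1.219  -0.510
    141  0.4393   +0.475  -0.096  +1.829  -0.765


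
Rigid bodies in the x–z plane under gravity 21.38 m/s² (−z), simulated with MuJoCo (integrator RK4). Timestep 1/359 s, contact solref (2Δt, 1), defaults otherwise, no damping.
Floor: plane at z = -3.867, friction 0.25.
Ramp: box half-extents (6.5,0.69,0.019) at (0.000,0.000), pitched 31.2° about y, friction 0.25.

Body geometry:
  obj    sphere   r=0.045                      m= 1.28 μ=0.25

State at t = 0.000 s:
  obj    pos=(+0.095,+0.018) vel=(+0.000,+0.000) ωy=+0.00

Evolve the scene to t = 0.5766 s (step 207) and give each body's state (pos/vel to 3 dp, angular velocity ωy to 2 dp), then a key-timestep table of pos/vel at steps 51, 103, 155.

State at t = 0.5766 s:
  obj    pos=(+1.220,-0.664) vel=(+3.902,-2.363) ωy=+101.34

Key-timestep trajectory:
   step    t(s)  obj.x    obj.z    obj.vx   obj.vz 
     51  0.1421   +0.163  -0.024  +0.962  -0.582
    103  0.2869   +0.373  -0.151  +1.942  -1.176
    155  0.4318   +0.726  -0.365  +2.922  -1.770


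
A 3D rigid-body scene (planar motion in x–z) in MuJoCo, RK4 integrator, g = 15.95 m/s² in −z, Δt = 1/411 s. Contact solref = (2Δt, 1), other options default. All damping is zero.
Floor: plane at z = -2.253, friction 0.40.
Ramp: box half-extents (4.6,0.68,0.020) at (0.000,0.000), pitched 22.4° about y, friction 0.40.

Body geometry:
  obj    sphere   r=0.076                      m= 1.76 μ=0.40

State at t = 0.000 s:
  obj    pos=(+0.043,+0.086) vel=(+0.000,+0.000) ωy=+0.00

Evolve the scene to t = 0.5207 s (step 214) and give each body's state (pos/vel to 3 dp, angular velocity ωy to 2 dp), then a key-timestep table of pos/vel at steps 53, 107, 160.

State at t = 0.5207 s:
  obj    pos=(+0.587,-0.138) vel=(+2.090,-0.861) ωy=+29.74

Key-timestep trajectory:
   step    t(s)  obj.x    obj.z    obj.vx   obj.vz 
     53  0.1290   +0.076  +0.072  +0.518  -0.213
    107  0.2603   +0.179  +0.030  +1.045  -0.431
    160  0.3893   +0.347  -0.039  +1.563  -0.644


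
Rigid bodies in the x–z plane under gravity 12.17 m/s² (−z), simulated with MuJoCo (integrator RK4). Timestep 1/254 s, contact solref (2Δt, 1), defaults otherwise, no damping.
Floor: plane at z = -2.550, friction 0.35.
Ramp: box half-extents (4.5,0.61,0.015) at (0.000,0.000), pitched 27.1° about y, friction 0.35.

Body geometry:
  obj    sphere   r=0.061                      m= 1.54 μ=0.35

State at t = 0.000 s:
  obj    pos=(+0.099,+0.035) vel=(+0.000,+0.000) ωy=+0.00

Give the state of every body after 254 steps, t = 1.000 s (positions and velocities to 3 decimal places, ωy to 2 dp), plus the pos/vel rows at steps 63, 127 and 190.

State at t = 1.000 s:
  obj    pos=(+1.862,-0.867) vel=(+3.525,-1.804) ωy=+64.91

Key-timestep trajectory:
   step    t(s)  obj.x    obj.z    obj.vx   obj.vz 
     63  0.2480   +0.207  -0.021  +0.874  -0.447
    127  0.5000   +0.540  -0.191  +1.763  -0.902
    190  0.7480   +1.085  -0.470  +2.637  -1.349


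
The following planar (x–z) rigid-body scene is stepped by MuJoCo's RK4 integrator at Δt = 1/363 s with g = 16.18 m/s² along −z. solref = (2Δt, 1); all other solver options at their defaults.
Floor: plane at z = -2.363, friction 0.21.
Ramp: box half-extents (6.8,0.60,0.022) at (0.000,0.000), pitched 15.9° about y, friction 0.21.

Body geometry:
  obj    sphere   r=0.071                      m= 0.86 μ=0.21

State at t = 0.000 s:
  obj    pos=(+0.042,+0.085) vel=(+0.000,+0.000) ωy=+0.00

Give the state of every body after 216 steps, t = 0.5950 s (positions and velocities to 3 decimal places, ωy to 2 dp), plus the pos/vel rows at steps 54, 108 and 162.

State at t = 0.5950 s:
  obj    pos=(+0.581,-0.069) vel=(+1.812,-0.516) ωy=+26.53

Key-timestep trajectory:
   step    t(s)  obj.x    obj.z    obj.vx   obj.vz 
     54  0.1488   +0.076  +0.075  +0.453  -0.129
    108  0.2975   +0.177  +0.046  +0.906  -0.258
    162  0.4463   +0.345  -0.002  +1.359  -0.387


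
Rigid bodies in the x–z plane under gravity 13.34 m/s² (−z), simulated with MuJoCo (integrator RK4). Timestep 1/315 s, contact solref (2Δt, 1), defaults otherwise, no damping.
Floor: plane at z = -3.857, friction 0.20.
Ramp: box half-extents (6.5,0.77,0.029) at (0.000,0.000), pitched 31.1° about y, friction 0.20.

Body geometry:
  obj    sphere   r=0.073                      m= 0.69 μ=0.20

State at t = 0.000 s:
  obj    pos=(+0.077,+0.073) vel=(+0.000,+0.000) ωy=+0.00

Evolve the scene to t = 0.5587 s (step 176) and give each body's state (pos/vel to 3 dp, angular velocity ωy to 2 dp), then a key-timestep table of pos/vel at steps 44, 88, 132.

State at t = 0.5587 s:
  obj    pos=(+0.735,-0.324) vel=(+2.355,-1.421) ωy=+37.66

Key-timestep trajectory:
   step    t(s)  obj.x    obj.z    obj.vx   obj.vz 
     44  0.1397   +0.118  +0.048  +0.589  -0.355
     88  0.2794   +0.241  -0.027  +1.178  -0.710
    132  0.4190   +0.447  -0.151  +1.766  -1.066


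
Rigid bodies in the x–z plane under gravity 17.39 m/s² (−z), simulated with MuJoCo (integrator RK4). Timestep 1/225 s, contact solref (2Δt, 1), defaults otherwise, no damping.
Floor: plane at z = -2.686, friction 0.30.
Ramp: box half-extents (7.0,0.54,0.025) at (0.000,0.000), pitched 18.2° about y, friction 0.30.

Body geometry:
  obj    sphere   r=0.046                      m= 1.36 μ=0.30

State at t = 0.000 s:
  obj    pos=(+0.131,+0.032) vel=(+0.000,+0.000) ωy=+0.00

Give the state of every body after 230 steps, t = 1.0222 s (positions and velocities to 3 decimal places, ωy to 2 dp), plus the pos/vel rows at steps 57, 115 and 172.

State at t = 1.0222 s:
  obj    pos=(+2.057,-0.601) vel=(+3.767,-1.239) ωy=+86.20

Key-timestep trajectory:
   step    t(s)  obj.x    obj.z    obj.vx   obj.vz 
     57  0.2533   +0.249  -0.007  +0.934  -0.307
    115  0.5111   +0.612  -0.127  +1.884  -0.619
    172  0.7644   +1.208  -0.322  +2.817  -0.926


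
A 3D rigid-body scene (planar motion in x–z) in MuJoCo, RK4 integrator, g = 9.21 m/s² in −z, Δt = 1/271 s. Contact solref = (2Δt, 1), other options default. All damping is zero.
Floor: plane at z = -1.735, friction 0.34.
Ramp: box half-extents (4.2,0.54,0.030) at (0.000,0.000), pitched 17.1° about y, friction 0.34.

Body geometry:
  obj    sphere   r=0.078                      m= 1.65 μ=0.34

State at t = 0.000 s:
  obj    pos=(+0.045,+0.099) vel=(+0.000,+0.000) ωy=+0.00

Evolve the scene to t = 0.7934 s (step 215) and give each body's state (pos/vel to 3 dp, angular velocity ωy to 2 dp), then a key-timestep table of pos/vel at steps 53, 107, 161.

State at t = 0.7934 s:
  obj    pos=(+0.627,-0.080) vel=(+1.467,-0.451) ωy=+19.67

Key-timestep trajectory:
   step    t(s)  obj.x    obj.z    obj.vx   obj.vz 
     53  0.1956   +0.080  +0.088  +0.362  -0.111
    107  0.3948   +0.189  +0.055  +0.730  -0.225
    161  0.5941   +0.371  -0.001  +1.098  -0.338


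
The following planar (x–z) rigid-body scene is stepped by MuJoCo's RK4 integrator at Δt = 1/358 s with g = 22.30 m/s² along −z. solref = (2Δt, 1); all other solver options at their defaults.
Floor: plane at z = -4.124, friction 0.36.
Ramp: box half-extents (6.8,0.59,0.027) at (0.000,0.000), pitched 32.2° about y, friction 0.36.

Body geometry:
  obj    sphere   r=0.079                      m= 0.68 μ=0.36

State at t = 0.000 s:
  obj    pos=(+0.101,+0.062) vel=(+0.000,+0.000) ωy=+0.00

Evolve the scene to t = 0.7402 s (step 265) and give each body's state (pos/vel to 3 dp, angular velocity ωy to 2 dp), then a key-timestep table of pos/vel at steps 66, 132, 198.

State at t = 0.7402 s:
  obj    pos=(+2.069,-1.178) vel=(+5.317,-3.348) ωy=+79.52

Key-timestep trajectory:
   step    t(s)  obj.x    obj.z    obj.vx   obj.vz 
     66  0.1844   +0.223  -0.015  +1.324  -0.834
    132  0.3687   +0.589  -0.246  +2.648  -1.668
    198  0.5531   +1.200  -0.630  +3.973  -2.502


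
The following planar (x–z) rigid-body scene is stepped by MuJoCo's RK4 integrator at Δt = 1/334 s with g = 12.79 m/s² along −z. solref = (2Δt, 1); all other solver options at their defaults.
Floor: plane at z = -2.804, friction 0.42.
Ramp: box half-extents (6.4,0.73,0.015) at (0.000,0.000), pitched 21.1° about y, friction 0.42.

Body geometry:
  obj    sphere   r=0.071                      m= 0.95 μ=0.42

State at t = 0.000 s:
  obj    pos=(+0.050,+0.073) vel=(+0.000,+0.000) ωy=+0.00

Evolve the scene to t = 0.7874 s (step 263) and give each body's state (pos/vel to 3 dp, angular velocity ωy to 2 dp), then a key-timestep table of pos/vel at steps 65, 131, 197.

State at t = 0.7874 s:
  obj    pos=(+1.001,-0.294) vel=(+2.416,-0.932) ωy=+36.47

Key-timestep trajectory:
   step    t(s)  obj.x    obj.z    obj.vx   obj.vz 
     65  0.1946   +0.108  +0.050  +0.597  -0.230
    131  0.3922   +0.286  -0.018  +1.204  -0.464
    197  0.5898   +0.584  -0.133  +1.810  -0.698


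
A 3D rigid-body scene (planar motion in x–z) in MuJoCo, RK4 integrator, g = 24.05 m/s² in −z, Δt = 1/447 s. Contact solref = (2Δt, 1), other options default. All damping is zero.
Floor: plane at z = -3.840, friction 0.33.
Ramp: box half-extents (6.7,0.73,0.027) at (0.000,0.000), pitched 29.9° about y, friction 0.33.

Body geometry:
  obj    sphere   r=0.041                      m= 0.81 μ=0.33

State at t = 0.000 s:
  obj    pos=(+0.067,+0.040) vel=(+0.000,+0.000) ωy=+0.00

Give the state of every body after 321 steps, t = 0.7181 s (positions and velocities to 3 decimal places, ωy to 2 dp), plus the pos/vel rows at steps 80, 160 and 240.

State at t = 0.7181 s:
  obj    pos=(+1.981,-1.061) vel=(+5.331,-3.065) ωy=+149.97

Key-timestep trajectory:
   step    t(s)  obj.x    obj.z    obj.vx   obj.vz 
     80  0.1790   +0.186  -0.028  +1.329  -0.764
    160  0.3579   +0.543  -0.234  +2.657  -1.528
    240  0.5369   +1.137  -0.575  +3.986  -2.292


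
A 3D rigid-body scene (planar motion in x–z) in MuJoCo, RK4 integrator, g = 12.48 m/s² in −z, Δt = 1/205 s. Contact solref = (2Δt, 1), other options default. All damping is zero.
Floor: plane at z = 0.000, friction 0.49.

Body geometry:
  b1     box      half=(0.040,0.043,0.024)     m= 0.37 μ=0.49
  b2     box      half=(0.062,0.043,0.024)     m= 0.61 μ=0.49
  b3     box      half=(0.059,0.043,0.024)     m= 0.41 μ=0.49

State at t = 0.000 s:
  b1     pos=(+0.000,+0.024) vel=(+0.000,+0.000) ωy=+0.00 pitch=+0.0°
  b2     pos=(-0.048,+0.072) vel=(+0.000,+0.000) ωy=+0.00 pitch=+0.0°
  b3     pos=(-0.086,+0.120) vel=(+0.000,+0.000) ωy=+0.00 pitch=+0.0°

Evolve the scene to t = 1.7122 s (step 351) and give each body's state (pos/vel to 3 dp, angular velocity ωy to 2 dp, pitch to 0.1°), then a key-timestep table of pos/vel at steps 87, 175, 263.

State at t = 1.7122 s:
  b1     pos=(+0.002,+0.024) vel=(+0.001,+0.000) ωy=+0.00 pitch=+0.0°
  b2     pos=(-0.062,+0.059) vel=(+0.000,-0.001) ωy=+0.02 pitch=-41.8°
  b3     pos=(-0.263,+0.024) vel=(+0.000,+0.000) ωy=+0.00 pitch=+180.0°

Key-timestep trajectory:
   step    t(s)  b1.x    b1.z    b1.vx   b1.vz   b2.x    b2.z    b2.vx   b2.vz   b3.x    b3.z    b3.vx   b3.vz 
     87  0.4244   +0.001  +0.024  +0.003  +0.000   -0.062  +0.060  +0.004  +0.007   -0.223  +0.059  -0.360  -0.138
    175  0.8537   +0.001  +0.024  +0.001  +0.000   -0.062  +0.060  +0.000  -0.001   -0.263  +0.024  +0.000  +0.000
    263  1.2829   +0.002  +0.024  +0.001  +0.000   -0.062  +0.059  +0.000  -0.001   -0.263  +0.024  +0.000  +0.000


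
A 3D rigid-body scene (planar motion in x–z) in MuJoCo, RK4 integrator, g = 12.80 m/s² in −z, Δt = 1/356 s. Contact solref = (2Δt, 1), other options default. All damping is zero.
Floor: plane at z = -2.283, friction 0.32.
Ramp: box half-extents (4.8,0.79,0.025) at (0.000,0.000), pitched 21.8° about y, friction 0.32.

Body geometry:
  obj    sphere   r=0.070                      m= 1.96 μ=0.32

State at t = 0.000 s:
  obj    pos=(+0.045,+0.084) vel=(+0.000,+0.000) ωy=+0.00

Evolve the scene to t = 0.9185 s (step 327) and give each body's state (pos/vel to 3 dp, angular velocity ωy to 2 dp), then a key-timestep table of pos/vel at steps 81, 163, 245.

State at t = 0.9185 s:
  obj    pos=(+1.375,-0.448) vel=(+2.896,-1.158) ωy=+44.55

Key-timestep trajectory:
   step    t(s)  obj.x    obj.z    obj.vx   obj.vz 
     81  0.2275   +0.127  +0.052  +0.717  -0.287
    163  0.4579   +0.376  -0.048  +1.444  -0.577
    245  0.6882   +0.792  -0.214  +2.170  -0.868


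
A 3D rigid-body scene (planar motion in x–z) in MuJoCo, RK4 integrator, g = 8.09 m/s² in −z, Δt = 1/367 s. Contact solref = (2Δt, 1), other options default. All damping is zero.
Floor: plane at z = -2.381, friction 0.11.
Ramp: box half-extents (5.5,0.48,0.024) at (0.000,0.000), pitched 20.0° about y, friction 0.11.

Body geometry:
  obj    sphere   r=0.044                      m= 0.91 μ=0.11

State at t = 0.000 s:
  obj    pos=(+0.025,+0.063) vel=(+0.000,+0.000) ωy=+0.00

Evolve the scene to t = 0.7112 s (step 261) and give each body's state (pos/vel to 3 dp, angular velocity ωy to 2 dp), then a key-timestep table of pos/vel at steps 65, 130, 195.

State at t = 0.7112 s:
  obj    pos=(+0.495,-0.108) vel=(+1.321,-0.481) ωy=+31.94

Key-timestep trajectory:
   step    t(s)  obj.x    obj.z    obj.vx   obj.vz 
     65  0.1771   +0.054  +0.053  +0.329  -0.120
    130  0.3542   +0.142  +0.021  +0.658  -0.239
    195  0.5313   +0.287  -0.032  +0.987  -0.359


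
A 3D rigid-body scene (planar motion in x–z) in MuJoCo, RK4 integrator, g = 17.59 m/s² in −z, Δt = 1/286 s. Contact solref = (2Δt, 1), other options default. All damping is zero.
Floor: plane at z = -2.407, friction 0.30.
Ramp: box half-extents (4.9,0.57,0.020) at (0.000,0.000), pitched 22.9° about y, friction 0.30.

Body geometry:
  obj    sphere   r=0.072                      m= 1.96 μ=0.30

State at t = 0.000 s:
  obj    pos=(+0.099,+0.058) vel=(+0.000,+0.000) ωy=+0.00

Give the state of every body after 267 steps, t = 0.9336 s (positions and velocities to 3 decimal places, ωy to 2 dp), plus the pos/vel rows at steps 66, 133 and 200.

State at t = 0.9336 s:
  obj    pos=(+2.062,-0.771) vel=(+4.205,-1.776) ωy=+63.39

Key-timestep trajectory:
   step    t(s)  obj.x    obj.z    obj.vx   obj.vz 
     66  0.2308   +0.219  +0.007  +1.040  -0.439
    133  0.4650   +0.586  -0.148  +2.095  -0.885
    200  0.6993   +1.200  -0.407  +3.150  -1.330


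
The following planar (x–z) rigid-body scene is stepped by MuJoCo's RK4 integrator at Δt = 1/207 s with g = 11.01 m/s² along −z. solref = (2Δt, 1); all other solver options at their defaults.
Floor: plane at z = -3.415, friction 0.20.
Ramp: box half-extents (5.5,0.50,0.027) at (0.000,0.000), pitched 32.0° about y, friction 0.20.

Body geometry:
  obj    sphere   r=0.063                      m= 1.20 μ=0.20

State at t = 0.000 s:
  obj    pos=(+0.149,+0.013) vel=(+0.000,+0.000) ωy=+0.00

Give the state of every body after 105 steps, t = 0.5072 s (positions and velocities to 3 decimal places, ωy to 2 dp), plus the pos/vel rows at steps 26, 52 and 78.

State at t = 0.5072 s:
  obj    pos=(+0.604,-0.271) vel=(+1.793,-1.120) ωy=+33.54

Key-timestep trajectory:
   step    t(s)  obj.x    obj.z    obj.vx   obj.vz 
     26  0.1256   +0.177  -0.004  +0.444  -0.278
     52  0.2512   +0.261  -0.057  +0.888  -0.555
     78  0.3768   +0.400  -0.144  +1.332  -0.832
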